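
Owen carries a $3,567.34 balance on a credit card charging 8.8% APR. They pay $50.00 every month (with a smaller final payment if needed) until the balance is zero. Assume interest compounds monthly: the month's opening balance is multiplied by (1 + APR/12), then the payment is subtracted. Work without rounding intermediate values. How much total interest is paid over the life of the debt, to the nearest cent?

Monthly rate r = 8.8%/12 = 0.733333% = 0.00733333.
Payoff takes n = ⌈−ln(1 − rB₀/P)/ln(1+r)⌉ = ⌈101.372⌉ = 102 payments; the last is $18.62.
Total paid = 101·$50.00 + $18.62 = $5,068.62.
Total interest = total paid − principal = $5,068.62 − $3,567.34 = $1,501.28.

$1,501.28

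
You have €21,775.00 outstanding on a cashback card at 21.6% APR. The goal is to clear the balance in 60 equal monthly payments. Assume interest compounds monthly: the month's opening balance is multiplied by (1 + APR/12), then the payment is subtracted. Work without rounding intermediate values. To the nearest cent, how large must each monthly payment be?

Monthly rate r = 21.6%/12 = 1.8% = 0.018.
Level-payment amortization: P = B₀·r / (1 − (1+r)^(−n)) = 21775.00·0.018 / (1 − 1.018^(−60)).
Denominator 1 − (1+r)^(−60) = 0.657126974.
P = 391.95 / 0.657126974 ≈ 596.46.

€596.46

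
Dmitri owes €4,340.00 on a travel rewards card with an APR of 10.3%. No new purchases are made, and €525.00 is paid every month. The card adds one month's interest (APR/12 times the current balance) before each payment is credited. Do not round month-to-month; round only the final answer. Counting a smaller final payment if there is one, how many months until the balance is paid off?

Monthly rate r = 10.3%/12 = 0.858333% = 0.00858333.
Recurrence: B ← B·(1+r) − €525.00.
Month 1: interest €37.25; balance after payment €3,852.25.
Month 2: interest €33.07; balance after payment €3,360.32.
Closed form: n = −ln(1 − rB₀/P)/ln(1+r) = −ln(0.92904)/ln(1.00858) ≈ 8.611, so the balance reaches zero during payment 9.

9 payments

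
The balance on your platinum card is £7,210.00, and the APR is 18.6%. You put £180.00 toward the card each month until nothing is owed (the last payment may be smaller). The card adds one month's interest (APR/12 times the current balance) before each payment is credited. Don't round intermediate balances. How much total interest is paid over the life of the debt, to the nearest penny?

£4,139.94

Monthly rate r = 18.6%/12 = 1.55% = 0.0155.
Payoff takes n = ⌈−ln(1 − rB₀/P)/ln(1+r)⌉ = ⌈63.055⌉ = 64 payments; the last is £9.94.
Total paid = 63·£180.00 + £9.94 = £11,349.94.
Total interest = total paid − principal = £11,349.94 − £7,210.00 = £4,139.94.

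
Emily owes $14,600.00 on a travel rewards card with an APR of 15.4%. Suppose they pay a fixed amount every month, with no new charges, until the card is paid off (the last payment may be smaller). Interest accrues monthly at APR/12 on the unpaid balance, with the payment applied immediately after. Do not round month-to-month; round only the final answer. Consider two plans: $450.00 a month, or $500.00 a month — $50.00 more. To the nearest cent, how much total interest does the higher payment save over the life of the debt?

Monthly rate r = 15.4%/12 = 1.28333% = 0.0128333.
At $450.00/mo: n = ⌈−ln(1 − rB₀/P)/ln(1+r)⌉ = 43 payments (last $103.48); total interest = total paid − $14,600.00 = $4,403.48.
At $500.00/mo: 37 payments (last $412.81); total interest $3,812.81.
Interest saved = $4,403.48 − $3,812.81 = $590.67.

$590.67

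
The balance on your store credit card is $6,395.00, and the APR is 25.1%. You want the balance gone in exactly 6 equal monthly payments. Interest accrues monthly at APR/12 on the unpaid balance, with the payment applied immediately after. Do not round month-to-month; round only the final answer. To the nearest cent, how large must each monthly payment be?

$1,145.21

Monthly rate r = 25.1%/12 = 2.09167% = 0.0209167.
Level-payment amortization: P = B₀·r / (1 − (1+r)^(−n)) = 6395.00·0.0209167 / (1 − 1.02092^(−6)).
Denominator 1 − (1+r)^(−6) = 0.116801674.
P = 133.762 / 0.116801674 ≈ 1145.21.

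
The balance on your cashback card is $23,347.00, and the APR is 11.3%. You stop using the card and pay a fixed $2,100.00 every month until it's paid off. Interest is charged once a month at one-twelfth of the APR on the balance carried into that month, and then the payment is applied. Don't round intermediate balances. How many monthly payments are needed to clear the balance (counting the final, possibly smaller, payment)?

Monthly rate r = 11.3%/12 = 0.941667% = 0.00941667.
Recurrence: B ← B·(1+r) − $2,100.00.
Month 1: interest $219.85; balance after payment $21,466.85.
Month 2: interest $202.15; balance after payment $19,569.00.
Closed form: n = −ln(1 − rB₀/P)/ln(1+r) = −ln(0.89531)/ln(1.00942) ≈ 11.799, so the balance reaches zero during payment 12.

12 months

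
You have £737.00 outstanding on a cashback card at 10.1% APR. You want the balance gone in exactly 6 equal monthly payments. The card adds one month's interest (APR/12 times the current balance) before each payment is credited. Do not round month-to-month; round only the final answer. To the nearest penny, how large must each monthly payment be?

Monthly rate r = 10.1%/12 = 0.841667% = 0.00841667.
Level-payment amortization: P = B₀·r / (1 − (1+r)^(−n)) = 737.00·0.00841667 / (1 − 1.00842^(−6)).
Denominator 1 − (1+r)^(−6) = 0.0490451217.
P = 6.20308 / 0.0490451217 ≈ 126.48.

£126.48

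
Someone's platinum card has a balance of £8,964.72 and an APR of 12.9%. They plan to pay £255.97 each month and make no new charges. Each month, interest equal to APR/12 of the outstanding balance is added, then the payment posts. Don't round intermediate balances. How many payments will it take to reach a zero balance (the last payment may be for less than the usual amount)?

Monthly rate r = 12.9%/12 = 1.075% = 0.01075.
Recurrence: B ← B·(1+r) − £255.97.
Month 1: interest £96.37; balance after payment £8,805.12.
Month 2: interest £94.66; balance after payment £8,643.81.
Closed form: n = −ln(1 − rB₀/P)/ln(1+r) = −ln(0.62351)/ln(1.01075) ≈ 44.179, so the balance reaches zero during payment 45.

45 payments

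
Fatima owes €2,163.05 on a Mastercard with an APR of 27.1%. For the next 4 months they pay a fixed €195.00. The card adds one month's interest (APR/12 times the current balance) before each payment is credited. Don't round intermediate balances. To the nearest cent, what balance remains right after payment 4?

€1,558.34

Monthly rate r = 27.1%/12 = 2.25833% = 0.0225833.
Each month: B ← B·(1+r) − €195.00.
Month 1: interest €48.85; balance after payment €2,016.90.
Month 2: interest €45.55; balance after payment €1,867.45.
Month 3: interest €42.17; balance after payment €1,714.62.
Month 4: interest €38.72; balance after payment €1,558.34.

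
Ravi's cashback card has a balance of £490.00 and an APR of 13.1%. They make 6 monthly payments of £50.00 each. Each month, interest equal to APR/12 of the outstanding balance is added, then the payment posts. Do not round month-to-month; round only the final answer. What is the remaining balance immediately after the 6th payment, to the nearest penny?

£214.68

Monthly rate r = 13.1%/12 = 1.09167% = 0.0109167.
Each month: B ← B·(1+r) − £50.00.
Month 1: interest £5.35; balance after payment £445.35.
Month 2: interest £4.86; balance after payment £400.21.
Month 3: interest £4.37; balance after payment £354.58.
Month 4: interest £3.87; balance after payment £308.45.
Month 5: interest £3.37; balance after payment £261.82.
Month 6: interest £2.86; balance after payment £214.68.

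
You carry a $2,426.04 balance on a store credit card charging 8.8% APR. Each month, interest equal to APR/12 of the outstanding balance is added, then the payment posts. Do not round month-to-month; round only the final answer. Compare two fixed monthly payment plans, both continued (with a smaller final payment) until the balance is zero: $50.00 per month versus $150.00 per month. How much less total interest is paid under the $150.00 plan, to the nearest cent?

Monthly rate r = 8.8%/12 = 0.733333% = 0.00733333.
At $50.00/mo: n = ⌈−ln(1 − rB₀/P)/ln(1+r)⌉ = 61 payments (last $9.48); total interest = total paid − $2,426.04 = $583.44.
At $150.00/mo: 18 payments (last $41.97); total interest $165.93.
Interest saved = $583.44 − $165.93 = $417.51.

$417.51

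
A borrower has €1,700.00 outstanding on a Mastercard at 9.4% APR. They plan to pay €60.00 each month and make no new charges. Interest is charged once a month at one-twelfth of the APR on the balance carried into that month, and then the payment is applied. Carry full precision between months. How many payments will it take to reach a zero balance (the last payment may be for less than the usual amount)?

33 months

Monthly rate r = 9.4%/12 = 0.783333% = 0.00783333.
Recurrence: B ← B·(1+r) − €60.00.
Month 1: interest €13.32; balance after payment €1,653.32.
Month 2: interest €12.95; balance after payment €1,606.27.
Closed form: n = −ln(1 − rB₀/P)/ln(1+r) = −ln(0.77806)/ln(1.00783) ≈ 32.162, so the balance reaches zero during payment 33.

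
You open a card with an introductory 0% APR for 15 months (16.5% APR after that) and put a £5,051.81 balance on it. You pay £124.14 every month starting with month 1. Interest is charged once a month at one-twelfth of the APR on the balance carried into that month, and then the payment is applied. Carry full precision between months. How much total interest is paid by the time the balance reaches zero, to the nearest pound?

£773

Promo months 1–15 at r₀ = 0%/12 = 0; months 16+ at r₁ = 16.5%/12 = 0.01375.
After month 15 (no interest yet): B = £5,051.81 − 15·£124.14 = £3,189.71.
Then at r₁ with £124.14/mo: n₂ = −ln(1 − r₁·B/P)/ln(1+r₁) ≈ 31.92 → 32 more payments.
Total paid = 46·£124.14 + £113.92 = £5,824.36; interest = £5,824.36 − £5,051.81 = £772.55.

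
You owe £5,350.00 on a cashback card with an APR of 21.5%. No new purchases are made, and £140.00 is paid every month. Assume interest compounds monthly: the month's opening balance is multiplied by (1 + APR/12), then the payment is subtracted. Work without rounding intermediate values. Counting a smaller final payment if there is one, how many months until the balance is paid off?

Monthly rate r = 21.5%/12 = 1.79167% = 0.0179167.
Recurrence: B ← B·(1+r) − £140.00.
Month 1: interest £95.85; balance after payment £5,305.85.
Month 2: interest £95.06; balance after payment £5,260.92.
Closed form: n = −ln(1 − rB₀/P)/ln(1+r) = −ln(0.31533)/ln(1.01792) ≈ 64.993, so the balance reaches zero during payment 65.

65 months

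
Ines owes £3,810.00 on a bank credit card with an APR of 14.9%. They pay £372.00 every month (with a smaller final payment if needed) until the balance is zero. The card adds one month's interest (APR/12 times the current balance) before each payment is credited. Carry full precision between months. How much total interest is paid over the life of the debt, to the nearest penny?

Monthly rate r = 14.9%/12 = 1.24167% = 0.0124167.
Payoff takes n = ⌈−ln(1 − rB₀/P)/ln(1+r)⌉ = ⌈11.022⌉ = 12 payments; the last is £8.28.
Total paid = 11·£372.00 + £8.28 = £4,100.28.
Total interest = total paid − principal = £4,100.28 − £3,810.00 = £290.28.

£290.28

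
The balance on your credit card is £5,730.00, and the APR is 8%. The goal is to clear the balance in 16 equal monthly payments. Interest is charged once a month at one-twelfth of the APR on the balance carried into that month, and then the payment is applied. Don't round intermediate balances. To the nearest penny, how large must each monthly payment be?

Monthly rate r = 8%/12 = 0.666667% = 0.00666667.
Level-payment amortization: P = B₀·r / (1 − (1+r)^(−n)) = 5730.00·0.00666667 / (1 − 1.00667^(−16)).
Denominator 1 − (1+r)^(−16) = 0.100856543.
P = 38.2 / 0.100856543 ≈ 378.76.

£378.76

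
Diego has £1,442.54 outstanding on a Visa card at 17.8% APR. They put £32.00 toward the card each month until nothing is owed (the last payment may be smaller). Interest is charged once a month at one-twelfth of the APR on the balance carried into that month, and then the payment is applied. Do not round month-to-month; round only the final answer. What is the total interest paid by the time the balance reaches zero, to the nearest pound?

Monthly rate r = 17.8%/12 = 1.48333% = 0.0148333.
Payoff takes n = ⌈−ln(1 − rB₀/P)/ln(1+r)⌉ = ⌈75.023⌉ = 76 payments; the last is £0.73.
Total paid = 75·£32.00 + £0.73 = £2,400.73.
Total interest = total paid − principal = £2,400.73 − £1,442.54 = £958.19.

£958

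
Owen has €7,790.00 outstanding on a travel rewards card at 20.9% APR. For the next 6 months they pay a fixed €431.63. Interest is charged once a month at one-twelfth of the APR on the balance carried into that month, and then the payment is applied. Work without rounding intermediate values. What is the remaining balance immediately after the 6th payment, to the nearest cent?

€5,935.14

Monthly rate r = 20.9%/12 = 1.74167% = 0.0174167.
Each month: B ← B·(1+r) − €431.63.
Month 1: interest €135.68; balance after payment €7,494.05.
Month 2: interest €130.52; balance after payment €7,192.94.
Month 3: interest €125.28; balance after payment €6,886.58.
Month 4: interest €119.94; balance after payment €6,574.90.
Month 5: interest €114.51; balance after payment €6,257.78.
Month 6: interest €108.99; balance after payment €5,935.14.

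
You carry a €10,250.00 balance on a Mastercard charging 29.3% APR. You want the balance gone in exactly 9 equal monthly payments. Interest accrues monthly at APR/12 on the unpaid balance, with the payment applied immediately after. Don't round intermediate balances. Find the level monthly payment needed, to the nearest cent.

€1,282.40

Monthly rate r = 29.3%/12 = 2.44167% = 0.0244167.
Level-payment amortization: P = B₀·r / (1 − (1+r)^(−n)) = 10250.00·0.0244167 / (1 − 1.02442^(−9)).
Denominator 1 − (1+r)^(−9) = 0.195158652.
P = 250.271 / 0.195158652 ≈ 1282.40.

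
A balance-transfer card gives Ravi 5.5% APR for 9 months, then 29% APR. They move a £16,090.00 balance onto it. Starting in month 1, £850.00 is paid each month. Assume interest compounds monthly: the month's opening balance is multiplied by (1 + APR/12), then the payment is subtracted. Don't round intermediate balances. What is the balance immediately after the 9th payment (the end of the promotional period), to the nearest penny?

£8,974.25

Promo months 1–9 at r₀ = 5.5%/12 = 0.00458333; months 10+ at r₁ = 29%/12 = 0.0241667.
After month 9: iterate B ← B·(1+r₀) − £850.00 for 9 months → £8,974.25.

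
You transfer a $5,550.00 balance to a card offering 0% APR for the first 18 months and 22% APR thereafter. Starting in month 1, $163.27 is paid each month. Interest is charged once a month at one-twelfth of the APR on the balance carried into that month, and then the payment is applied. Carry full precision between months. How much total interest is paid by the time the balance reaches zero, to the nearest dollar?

Promo months 1–18 at r₀ = 0%/12 = 0; months 19+ at r₁ = 22%/12 = 0.0183333.
After month 18 (no interest yet): B = $5,550.00 − 18·$163.27 = $2,611.14.
Then at r₁ with $163.27/mo: n₂ = −ln(1 − r₁·B/P)/ln(1+r₁) ≈ 19.10 → 20 more payments.
Total paid = 37·$163.27 + $16.58 = $6,057.57; interest = $6,057.57 − $5,550.00 = $507.57.

$508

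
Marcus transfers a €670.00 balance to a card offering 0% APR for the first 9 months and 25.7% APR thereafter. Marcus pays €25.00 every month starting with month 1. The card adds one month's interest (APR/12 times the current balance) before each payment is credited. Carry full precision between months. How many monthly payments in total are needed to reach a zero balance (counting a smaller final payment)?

32 months

Promo months 1–9 at r₀ = 0%/12 = 0; months 10+ at r₁ = 25.7%/12 = 0.0214167.
After month 9 (no interest yet): B = €670.00 − 9·€25.00 = €445.00.
Then at r₁ with €25.00/mo: n₂ = −ln(1 − r₁·B/P)/ln(1+r₁) ≈ 22.65 → 23 more payments.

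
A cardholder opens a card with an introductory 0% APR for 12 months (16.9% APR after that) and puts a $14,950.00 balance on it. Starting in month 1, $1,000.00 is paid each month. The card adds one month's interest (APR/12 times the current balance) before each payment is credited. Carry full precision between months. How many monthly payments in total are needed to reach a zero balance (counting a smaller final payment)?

16 months

Promo months 1–12 at r₀ = 0%/12 = 0; months 13+ at r₁ = 16.9%/12 = 0.0140833.
After month 12 (no interest yet): B = $14,950.00 − 12·$1,000.00 = $2,950.00.
Then at r₁ with $1,000.00/mo: n₂ = −ln(1 − r₁·B/P)/ln(1+r₁) ≈ 3.03 → 4 more payments.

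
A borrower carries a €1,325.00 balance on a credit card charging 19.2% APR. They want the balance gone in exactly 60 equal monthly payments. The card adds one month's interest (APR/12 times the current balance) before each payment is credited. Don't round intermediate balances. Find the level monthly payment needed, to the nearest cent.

Monthly rate r = 19.2%/12 = 1.6% = 0.016.
Level-payment amortization: P = B₀·r / (1 − (1+r)^(−n)) = 1325.00·0.016 / (1 − 1.016^(−60)).
Denominator 1 − (1+r)^(−60) = 0.614186408.
P = 21.2 / 0.614186408 ≈ 34.52.

€34.52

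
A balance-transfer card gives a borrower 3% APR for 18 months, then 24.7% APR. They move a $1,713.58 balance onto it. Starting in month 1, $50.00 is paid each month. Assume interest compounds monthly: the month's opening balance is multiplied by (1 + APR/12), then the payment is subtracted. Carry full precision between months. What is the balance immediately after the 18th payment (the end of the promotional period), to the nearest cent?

Promo months 1–18 at r₀ = 3%/12 = 0.0025; months 19+ at r₁ = 24.7%/12 = 0.0205833.
After month 18: iterate B ← B·(1+r₀) − $50.00 for 18 months → $872.97.

$872.97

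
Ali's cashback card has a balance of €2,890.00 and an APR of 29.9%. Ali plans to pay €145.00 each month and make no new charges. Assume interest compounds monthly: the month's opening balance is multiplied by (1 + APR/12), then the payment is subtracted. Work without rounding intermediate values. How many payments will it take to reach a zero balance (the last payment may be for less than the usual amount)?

Monthly rate r = 29.9%/12 = 2.49167% = 0.0249167.
Recurrence: B ← B·(1+r) − €145.00.
Month 1: interest €72.01; balance after payment €2,817.01.
Month 2: interest €70.19; balance after payment €2,742.20.
Closed form: n = −ln(1 − rB₀/P)/ln(1+r) = −ln(0.50339)/ln(1.02492) ≈ 27.890, so the balance reaches zero during payment 28.

28 months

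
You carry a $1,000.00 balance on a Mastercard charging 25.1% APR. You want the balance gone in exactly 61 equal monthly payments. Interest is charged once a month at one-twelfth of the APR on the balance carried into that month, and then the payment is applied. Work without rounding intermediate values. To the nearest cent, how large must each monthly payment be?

$29.17

Monthly rate r = 25.1%/12 = 2.09167% = 0.0209167.
Level-payment amortization: P = B₀·r / (1 − (1+r)^(−n)) = 1000.00·0.0209167 / (1 − 1.02092^(−61)).
Denominator 1 − (1+r)^(−61) = 0.717126622.
P = 20.9167 / 0.717126622 ≈ 29.17.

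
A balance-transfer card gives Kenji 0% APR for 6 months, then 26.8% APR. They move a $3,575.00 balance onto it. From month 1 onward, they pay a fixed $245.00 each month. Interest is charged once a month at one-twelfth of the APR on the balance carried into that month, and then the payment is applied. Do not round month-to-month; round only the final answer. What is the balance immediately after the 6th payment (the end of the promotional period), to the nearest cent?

$2,105.00

Promo months 1–6 at r₀ = 0%/12 = 0; months 7+ at r₁ = 26.8%/12 = 0.0223333.
After month 6 (no interest yet): B = $3,575.00 − 6·$245.00 = $2,105.00.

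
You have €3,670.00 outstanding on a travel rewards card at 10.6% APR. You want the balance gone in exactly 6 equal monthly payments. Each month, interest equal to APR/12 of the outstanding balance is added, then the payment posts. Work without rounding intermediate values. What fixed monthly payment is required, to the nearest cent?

€630.72

Monthly rate r = 10.6%/12 = 0.883333% = 0.00883333.
Level-payment amortization: P = B₀·r / (1 − (1+r)^(−n)) = 3670.00·0.00883333 / (1 − 1.00883^(−6)).
Denominator 1 − (1+r)^(−6) = 0.0513992606.
P = 32.4183 / 0.0513992606 ≈ 630.72.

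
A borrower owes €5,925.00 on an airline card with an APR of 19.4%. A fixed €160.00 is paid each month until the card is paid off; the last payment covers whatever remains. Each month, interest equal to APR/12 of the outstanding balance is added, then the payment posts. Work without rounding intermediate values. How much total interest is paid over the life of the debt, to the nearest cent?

€3,183.57

Monthly rate r = 19.4%/12 = 1.61667% = 0.0161667.
Payoff takes n = ⌈−ln(1 − rB₀/P)/ln(1+r)⌉ = ⌈56.928⌉ = 57 payments; the last is €148.57.
Total paid = 56·€160.00 + €148.57 = €9,108.57.
Total interest = total paid − principal = €9,108.57 − €5,925.00 = €3,183.57.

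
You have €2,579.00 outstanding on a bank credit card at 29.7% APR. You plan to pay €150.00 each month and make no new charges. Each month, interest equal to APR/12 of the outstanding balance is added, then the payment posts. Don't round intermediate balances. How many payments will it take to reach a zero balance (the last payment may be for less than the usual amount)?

Monthly rate r = 29.7%/12 = 2.475% = 0.02475.
Recurrence: B ← B·(1+r) − €150.00.
Month 1: interest €63.83; balance after payment €2,492.83.
Month 2: interest €61.70; balance after payment €2,404.53.
Closed form: n = −ln(1 − rB₀/P)/ln(1+r) = −ln(0.57447)/ln(1.02475) ≈ 22.673, so the balance reaches zero during payment 23.

23 payments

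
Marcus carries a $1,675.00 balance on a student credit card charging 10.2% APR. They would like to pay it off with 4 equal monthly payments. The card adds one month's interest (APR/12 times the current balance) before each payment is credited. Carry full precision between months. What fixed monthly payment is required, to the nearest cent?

$427.69

Monthly rate r = 10.2%/12 = 0.85% = 0.0085.
Level-payment amortization: P = B₀·r / (1 − (1+r)^(−n)) = 1675.00·0.0085 / (1 − 1.0085^(−4)).
Denominator 1 − (1+r)^(−4) = 0.0332896023.
P = 14.2375 / 0.0332896023 ≈ 427.69.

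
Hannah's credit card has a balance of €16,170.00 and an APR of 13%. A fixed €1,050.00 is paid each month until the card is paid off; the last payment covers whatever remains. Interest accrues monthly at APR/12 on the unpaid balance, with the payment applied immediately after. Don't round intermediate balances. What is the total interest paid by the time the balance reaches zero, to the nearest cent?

€1,616.53

Monthly rate r = 13%/12 = 1.08333% = 0.0108333.
Payoff takes n = ⌈−ln(1 − rB₀/P)/ln(1+r)⌉ = ⌈16.939⌉ = 17 payments; the last is €986.53.
Total paid = 16·€1,050.00 + €986.53 = €17,786.53.
Total interest = total paid − principal = €17,786.53 − €16,170.00 = €1,616.53.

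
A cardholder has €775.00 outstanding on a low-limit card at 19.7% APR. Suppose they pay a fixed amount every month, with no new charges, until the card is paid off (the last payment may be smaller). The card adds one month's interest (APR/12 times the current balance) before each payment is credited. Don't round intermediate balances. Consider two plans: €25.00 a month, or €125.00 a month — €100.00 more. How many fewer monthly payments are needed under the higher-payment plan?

37 fewer payments

Monthly rate r = 19.7%/12 = 1.64167% = 0.0164167.
At €25.00/mo: n = ⌈−ln(1 − rB₀/P)/ln(1+r)⌉ = 44 payments (last €16.87); total interest = total paid − €775.00 = €316.87.
At €125.00/mo: 7 payments (last €74.28); total interest €49.28.
Payments saved = 44 − 7 = 37.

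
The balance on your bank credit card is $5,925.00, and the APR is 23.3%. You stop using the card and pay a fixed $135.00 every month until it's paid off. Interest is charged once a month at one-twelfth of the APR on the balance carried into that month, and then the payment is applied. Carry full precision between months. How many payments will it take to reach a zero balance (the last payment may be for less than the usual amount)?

100 payments

Monthly rate r = 23.3%/12 = 1.94167% = 0.0194167.
Recurrence: B ← B·(1+r) − $135.00.
Month 1: interest $115.04; balance after payment $5,905.04.
Month 2: interest $114.66; balance after payment $5,884.70.
Closed form: n = −ln(1 − rB₀/P)/ln(1+r) = −ln(0.14782)/ln(1.01942) ≈ 99.411, so the balance reaches zero during payment 100.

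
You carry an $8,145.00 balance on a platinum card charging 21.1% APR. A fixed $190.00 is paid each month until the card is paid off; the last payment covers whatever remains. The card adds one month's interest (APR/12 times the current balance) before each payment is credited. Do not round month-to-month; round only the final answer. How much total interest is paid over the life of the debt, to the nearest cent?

Monthly rate r = 21.1%/12 = 1.75833% = 0.0175833.
Payoff takes n = ⌈−ln(1 − rB₀/P)/ln(1+r)⌉ = ⌈80.404⌉ = 81 payments; the last is $77.20.
Total paid = 80·$190.00 + $77.20 = $15,277.20.
Total interest = total paid − principal = $15,277.20 − $8,145.00 = $7,132.20.

$7,132.20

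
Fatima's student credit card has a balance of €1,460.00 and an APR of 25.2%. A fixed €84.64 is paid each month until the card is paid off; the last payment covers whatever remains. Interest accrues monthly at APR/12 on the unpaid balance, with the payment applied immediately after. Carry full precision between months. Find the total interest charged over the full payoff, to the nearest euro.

€372

Monthly rate r = 25.2%/12 = 2.1% = 0.021.
Payoff takes n = ⌈−ln(1 − rB₀/P)/ln(1+r)⌉ = ⌈21.643⌉ = 22 payments; the last is €54.61.
Total paid = 21·€84.64 + €54.61 = €1,832.05.
Total interest = total paid − principal = €1,832.05 − €1,460.00 = €372.05.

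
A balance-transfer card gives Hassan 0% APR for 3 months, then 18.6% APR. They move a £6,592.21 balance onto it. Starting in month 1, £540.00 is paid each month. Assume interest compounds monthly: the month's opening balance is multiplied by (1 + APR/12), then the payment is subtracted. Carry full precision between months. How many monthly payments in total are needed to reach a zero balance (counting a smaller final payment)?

14 payments

Promo months 1–3 at r₀ = 0%/12 = 0; months 4+ at r₁ = 18.6%/12 = 0.0155.
After month 3 (no interest yet): B = £6,592.21 − 3·£540.00 = £4,972.21.
Then at r₁ with £540.00/mo: n₂ = −ln(1 − r₁·B/P)/ln(1+r₁) ≈ 10.01 → 11 more payments.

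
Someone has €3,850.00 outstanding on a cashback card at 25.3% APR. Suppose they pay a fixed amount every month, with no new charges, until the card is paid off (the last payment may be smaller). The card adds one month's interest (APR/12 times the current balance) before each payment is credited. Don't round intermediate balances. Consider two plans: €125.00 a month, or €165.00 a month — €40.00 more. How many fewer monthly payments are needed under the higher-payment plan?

Monthly rate r = 25.3%/12 = 2.10833% = 0.0210833.
At €125.00/mo: n = ⌈−ln(1 − rB₀/P)/ln(1+r)⌉ = 51 payments (last €29.03); total interest = total paid − €3,850.00 = €2,429.03.
At €165.00/mo: 33 payments (last €75.65); total interest €1,505.65.
Payments saved = 51 − 33 = 18.

18 fewer payments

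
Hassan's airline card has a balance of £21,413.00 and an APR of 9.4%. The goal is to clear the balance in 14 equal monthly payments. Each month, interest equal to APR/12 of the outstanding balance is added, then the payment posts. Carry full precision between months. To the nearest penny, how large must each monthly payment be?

£1,620.88

Monthly rate r = 9.4%/12 = 0.783333% = 0.00783333.
Level-payment amortization: P = B₀·r / (1 − (1+r)^(−n)) = 21413.00·0.00783333 / (1 − 1.00783^(−14)).
Denominator 1 − (1+r)^(−14) = 0.103484206.
P = 167.735 / 0.103484206 ≈ 1620.88.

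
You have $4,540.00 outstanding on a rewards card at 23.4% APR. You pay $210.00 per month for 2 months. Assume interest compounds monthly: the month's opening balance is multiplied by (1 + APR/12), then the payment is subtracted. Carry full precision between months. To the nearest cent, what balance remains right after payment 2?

$4,294.69

Monthly rate r = 23.4%/12 = 1.95% = 0.0195.
Each month: B ← B·(1+r) − $210.00.
Month 1: interest $88.53; balance after payment $4,418.53.
Month 2: interest $86.16; balance after payment $4,294.69.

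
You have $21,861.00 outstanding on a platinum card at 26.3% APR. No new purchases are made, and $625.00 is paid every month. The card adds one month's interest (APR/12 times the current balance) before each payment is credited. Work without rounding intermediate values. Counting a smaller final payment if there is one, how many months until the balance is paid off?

68 payments

Monthly rate r = 26.3%/12 = 2.19167% = 0.0219167.
Recurrence: B ← B·(1+r) − $625.00.
Month 1: interest $479.12; balance after payment $21,715.12.
Month 2: interest $475.92; balance after payment $21,566.04.
Closed form: n = −ln(1 − rB₀/P)/ln(1+r) = −ln(0.23341)/ln(1.02192) ≈ 67.111, so the balance reaches zero during payment 68.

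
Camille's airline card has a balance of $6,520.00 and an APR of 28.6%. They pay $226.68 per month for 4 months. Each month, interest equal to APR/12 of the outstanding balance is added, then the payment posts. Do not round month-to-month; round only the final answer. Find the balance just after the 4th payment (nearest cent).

$6,224.50

Monthly rate r = 28.6%/12 = 2.38333% = 0.0238333.
Each month: B ← B·(1+r) − $226.68.
Month 1: interest $155.39; balance after payment $6,448.71.
Month 2: interest $153.69; balance after payment $6,375.73.
Month 3: interest $151.95; balance after payment $6,301.00.
Month 4: interest $150.17; balance after payment $6,224.50.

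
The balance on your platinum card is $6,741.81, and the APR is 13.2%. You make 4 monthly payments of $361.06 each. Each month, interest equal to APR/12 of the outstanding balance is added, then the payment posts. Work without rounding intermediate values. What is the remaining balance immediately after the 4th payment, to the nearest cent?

$5,575.13

Monthly rate r = 13.2%/12 = 1.1% = 0.011.
Each month: B ← B·(1+r) − $361.06.
Month 1: interest $74.16; balance after payment $6,454.91.
Month 2: interest $71.00; balance after payment $6,164.85.
Month 3: interest $67.81; balance after payment $5,871.61.
Month 4: interest $64.59; balance after payment $5,575.13.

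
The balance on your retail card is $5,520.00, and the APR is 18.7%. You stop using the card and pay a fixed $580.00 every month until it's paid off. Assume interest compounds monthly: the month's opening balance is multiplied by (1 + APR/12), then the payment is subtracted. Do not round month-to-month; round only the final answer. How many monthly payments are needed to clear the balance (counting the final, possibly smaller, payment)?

Monthly rate r = 18.7%/12 = 1.55833% = 0.0155833.
Recurrence: B ← B·(1+r) − $580.00.
Month 1: interest $86.02; balance after payment $5,026.02.
Month 2: interest $78.32; balance after payment $4,524.34.
Closed form: n = −ln(1 − rB₀/P)/ln(1+r) = −ln(0.85169)/ln(1.01558) ≈ 10.382, so the balance reaches zero during payment 11.

11 payments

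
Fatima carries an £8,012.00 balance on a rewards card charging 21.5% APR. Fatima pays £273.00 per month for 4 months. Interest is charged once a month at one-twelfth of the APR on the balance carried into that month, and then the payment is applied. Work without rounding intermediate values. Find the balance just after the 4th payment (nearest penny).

Monthly rate r = 21.5%/12 = 1.79167% = 0.0179167.
Each month: B ← B·(1+r) − £273.00.
Month 1: interest £143.55; balance after payment £7,882.55.
Month 2: interest £141.23; balance after payment £7,750.78.
Month 3: interest £138.87; balance after payment £7,616.65.
Month 4: interest £136.46; balance after payment £7,480.11.

£7,480.11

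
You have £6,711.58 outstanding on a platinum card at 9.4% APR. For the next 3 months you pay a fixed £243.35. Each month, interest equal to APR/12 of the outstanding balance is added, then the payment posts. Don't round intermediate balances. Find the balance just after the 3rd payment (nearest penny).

Monthly rate r = 9.4%/12 = 0.783333% = 0.00783333.
Each month: B ← B·(1+r) − £243.35.
Month 1: interest £52.57; balance after payment £6,520.80.
Month 2: interest £51.08; balance after payment £6,328.53.
Month 3: interest £49.57; balance after payment £6,134.76.

£6,134.76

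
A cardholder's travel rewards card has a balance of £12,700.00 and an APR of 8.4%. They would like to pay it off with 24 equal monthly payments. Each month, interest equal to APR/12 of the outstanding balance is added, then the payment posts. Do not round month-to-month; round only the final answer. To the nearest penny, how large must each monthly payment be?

£576.71

Monthly rate r = 8.4%/12 = 0.7% = 0.007.
Level-payment amortization: P = B₀·r / (1 − (1+r)^(−n)) = 12700.00·0.007 / (1 − 1.007^(−24)).
Denominator 1 − (1+r)^(−24) = 0.15415126.
P = 88.9 / 0.15415126 ≈ 576.71.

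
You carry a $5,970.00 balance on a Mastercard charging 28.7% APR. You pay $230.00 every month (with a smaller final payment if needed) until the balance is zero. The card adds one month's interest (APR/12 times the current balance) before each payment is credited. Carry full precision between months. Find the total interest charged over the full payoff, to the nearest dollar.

$3,466

Monthly rate r = 28.7%/12 = 2.39167% = 0.0239167.
Payoff takes n = ⌈−ln(1 − rB₀/P)/ln(1+r)⌉ = ⌈41.027⌉ = 42 payments; the last is $6.24.
Total paid = 41·$230.00 + $6.24 = $9,436.24.
Total interest = total paid − principal = $9,436.24 − $5,970.00 = $3,466.24.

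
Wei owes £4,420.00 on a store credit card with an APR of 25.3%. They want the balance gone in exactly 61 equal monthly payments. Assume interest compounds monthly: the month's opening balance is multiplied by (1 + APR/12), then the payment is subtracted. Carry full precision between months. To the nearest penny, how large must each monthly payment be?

£129.44

Monthly rate r = 25.3%/12 = 2.10833% = 0.0210833.
Level-payment amortization: P = B₀·r / (1 − (1+r)^(−n)) = 4420.00·0.0210833 / (1 − 1.02108^(−61)).
Denominator 1 − (1+r)^(−61) = 0.719929372.
P = 93.1883 / 0.719929372 ≈ 129.44.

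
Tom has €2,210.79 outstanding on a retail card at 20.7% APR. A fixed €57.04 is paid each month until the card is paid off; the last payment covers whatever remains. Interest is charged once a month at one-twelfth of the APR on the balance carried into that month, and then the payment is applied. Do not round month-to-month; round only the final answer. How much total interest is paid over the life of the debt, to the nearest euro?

Monthly rate r = 20.7%/12 = 1.725% = 0.01725.
Payoff takes n = ⌈−ln(1 − rB₀/P)/ln(1+r)⌉ = ⌈64.573⌉ = 65 payments; the last is €32.80.
Total paid = 64·€57.04 + €32.80 = €3,683.36.
Total interest = total paid − principal = €3,683.36 − €2,210.79 = €1,472.57.

€1,473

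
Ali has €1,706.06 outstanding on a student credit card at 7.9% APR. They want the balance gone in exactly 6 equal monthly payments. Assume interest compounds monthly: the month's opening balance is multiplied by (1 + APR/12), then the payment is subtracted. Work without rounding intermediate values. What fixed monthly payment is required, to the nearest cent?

Monthly rate r = 7.9%/12 = 0.658333% = 0.00658333.
Level-payment amortization: P = B₀·r / (1 − (1+r)^(−n)) = 1706.06·0.00658333 / (1 − 1.00658^(−6)).
Denominator 1 − (1+r)^(−6) = 0.0386055987.
P = 11.2316 / 0.0386055987 ≈ 290.93.

€290.93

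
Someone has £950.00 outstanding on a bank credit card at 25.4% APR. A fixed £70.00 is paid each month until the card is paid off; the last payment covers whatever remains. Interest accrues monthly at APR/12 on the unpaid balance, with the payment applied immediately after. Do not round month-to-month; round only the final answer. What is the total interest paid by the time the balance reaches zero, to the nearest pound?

Monthly rate r = 25.4%/12 = 2.11667% = 0.0211667.
Payoff takes n = ⌈−ln(1 − rB₀/P)/ln(1+r)⌉ = ⌈16.168⌉ = 17 payments; the last is £11.83.
Total paid = 16·£70.00 + £11.83 = £1,131.83.
Total interest = total paid − principal = £1,131.83 − £950.00 = £181.83.

£182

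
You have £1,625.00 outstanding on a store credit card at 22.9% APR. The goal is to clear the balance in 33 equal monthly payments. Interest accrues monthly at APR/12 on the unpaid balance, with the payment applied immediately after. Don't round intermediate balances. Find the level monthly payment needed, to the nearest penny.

£66.82

Monthly rate r = 22.9%/12 = 1.90833% = 0.0190833.
Level-payment amortization: P = B₀·r / (1 − (1+r)^(−n)) = 1625.00·0.0190833 / (1 − 1.01908^(−33)).
Denominator 1 − (1+r)^(−33) = 0.464104717.
P = 31.0104 / 0.464104717 ≈ 66.82.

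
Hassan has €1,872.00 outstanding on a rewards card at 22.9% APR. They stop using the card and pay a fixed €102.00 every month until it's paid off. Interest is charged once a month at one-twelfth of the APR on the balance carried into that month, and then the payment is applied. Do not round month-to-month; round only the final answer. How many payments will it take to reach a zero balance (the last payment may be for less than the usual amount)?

23 payments

Monthly rate r = 22.9%/12 = 1.90833% = 0.0190833.
Recurrence: B ← B·(1+r) − €102.00.
Month 1: interest €35.72; balance after payment €1,805.72.
Month 2: interest €34.46; balance after payment €1,738.18.
Closed form: n = −ln(1 − rB₀/P)/ln(1+r) = −ln(0.64976)/ln(1.01908) ≈ 22.808, so the balance reaches zero during payment 23.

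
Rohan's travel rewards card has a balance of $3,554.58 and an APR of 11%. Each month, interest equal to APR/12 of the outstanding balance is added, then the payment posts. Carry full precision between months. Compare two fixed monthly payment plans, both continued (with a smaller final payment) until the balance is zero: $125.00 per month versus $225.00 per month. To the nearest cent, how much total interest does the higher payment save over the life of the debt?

$279.65

Monthly rate r = 11%/12 = 0.916667% = 0.00916667.
At $125.00/mo: n = ⌈−ln(1 − rB₀/P)/ln(1+r)⌉ = 34 payments (last $12.21); total interest = total paid − $3,554.58 = $582.63.
At $225.00/mo: 18 payments (last $32.56); total interest $302.98.
Interest saved = $582.63 − $302.98 = $279.65.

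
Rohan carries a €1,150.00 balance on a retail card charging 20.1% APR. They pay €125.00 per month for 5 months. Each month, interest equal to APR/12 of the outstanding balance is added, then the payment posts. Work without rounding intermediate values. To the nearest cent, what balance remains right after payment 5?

€603.30

Monthly rate r = 20.1%/12 = 1.675% = 0.01675.
Each month: B ← B·(1+r) − €125.00.
Month 1: interest €19.26; balance after payment €1,044.26.
Month 2: interest €17.49; balance after payment €936.75.
Month 3: interest €15.69; balance after payment €827.44.
Month 4: interest €13.86; balance after payment €716.30.
Month 5: interest €12.00; balance after payment €603.30.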